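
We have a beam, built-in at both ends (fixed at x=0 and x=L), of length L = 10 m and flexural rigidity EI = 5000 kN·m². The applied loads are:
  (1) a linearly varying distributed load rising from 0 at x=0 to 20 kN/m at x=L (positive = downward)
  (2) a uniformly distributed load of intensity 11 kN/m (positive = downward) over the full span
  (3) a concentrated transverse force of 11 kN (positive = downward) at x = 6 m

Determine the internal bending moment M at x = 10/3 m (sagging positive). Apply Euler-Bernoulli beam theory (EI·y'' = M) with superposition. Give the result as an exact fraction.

M(10/3) = 109127/2025 kN·m

Load 1 — triangular load w₀=20 kN/m (0→w₀ over full span):
  M_1 = 3w₀Lx/20 - w₀L²/30 - w₀x³/(6L) = 3·20·10·(10/3)/20 - 20·10²/30 - 20·(10/3)³/(6·10) = 1700/81 kN·m
Load 2 — uniform load w=11 kN/m over full span:
  M_2 = wLx/2 - wL²/12 - wx²/2 = 11·10·(10/3)/2 - 11·10²/12 - 11·(10/3)²/2 = 275/9 kN·m
Load 3 — point force P=11 kN at a=6 m (b=L-a=4):
  M_3 = Pb²(3a+b)x/L³ - Pab²/L²  [x≤a] = 11·4²·(3·6+4)·(10/3)/10³ - 11·6·4²/10² = 176/75 kN·m
Superposition: M = Σ M_i = 109127/2025 kN·m ≈ 53.889877 kN·m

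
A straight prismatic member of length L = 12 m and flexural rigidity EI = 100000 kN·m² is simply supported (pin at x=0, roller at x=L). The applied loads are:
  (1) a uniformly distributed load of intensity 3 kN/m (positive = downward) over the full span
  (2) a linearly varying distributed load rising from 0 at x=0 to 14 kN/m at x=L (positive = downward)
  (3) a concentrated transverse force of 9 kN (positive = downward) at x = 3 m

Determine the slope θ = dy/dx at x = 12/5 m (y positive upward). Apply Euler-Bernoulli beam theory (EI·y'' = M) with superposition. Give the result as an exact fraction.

Load 1 — uniform load w=3 kN/m over full span:
  θ_1 = -w(L³-6Lx²+4x³)/(24EI) = -3·(12³-6·12·(12/5)²+4·(12/5)³)/(24·100000) = -2673/1562500 rad
Load 2 — triangular load w₀=14 kN/m (0→w₀ over full span):
  θ_2 = -w₀(7L⁴-30L²x²+15x⁴)/(360LEI) = -14·(7·12⁴-30·12²·(12/5)²+15·(12/5)⁴)/(360·12·100000) = -7644/1953125 rad
Load 3 — point force P=9 kN at a=3 m (b=L-a=9):
  θ_3 = -Pb(L²-b²-3x²)/(6LEI)  [x≤a] = -9·9·(12²-9²-3·(12/5)²)/(6·12·100000) = -10287/20000000 rad
Superposition: θ = Σ θ_i = -3069399/500000000 rad ≈ -0.006139 rad

θ(12/5) = -3069399/500000000 rad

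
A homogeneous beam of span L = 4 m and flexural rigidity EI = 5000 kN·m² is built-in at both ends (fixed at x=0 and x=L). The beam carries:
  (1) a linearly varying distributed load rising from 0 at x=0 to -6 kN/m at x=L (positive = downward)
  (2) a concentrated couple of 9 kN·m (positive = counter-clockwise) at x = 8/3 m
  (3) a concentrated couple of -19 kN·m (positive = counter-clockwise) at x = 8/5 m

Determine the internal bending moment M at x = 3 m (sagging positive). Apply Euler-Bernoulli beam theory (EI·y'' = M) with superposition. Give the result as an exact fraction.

Load 1 — triangular load w₀=-6 kN/m (0→w₀ over full span):
  M_1 = 3w₀Lx/20 - w₀L²/30 - w₀x³/(6L) = 3·(-6)·4·3/20 - (-6)·4²/30 - (-6)·3³/(6·4) = -17/20 kN·m
Load 2 — applied couple M₀=9 kN·m at a=8/3 m (b=L-a=4/3):
  M_2 = R_Ax - M_A - M₀  [x>a] with R_A=3, M_A=3 = 3·3 - 3 - 9 = -3 kN·m
Load 3 — applied couple M₀=-19 kN·m at a=8/5 m (b=L-a=12/5):
  M_3 = R_Ax - M_A - M₀  [x>a] with R_A=-171/25, M_A=-57/25 = (-171/25)·3 - (-57/25) - (-19) = 19/25 kN·m
Superposition: M = Σ M_i = -309/100 kN·m ≈ -3.090000 kN·m

M(3) = -309/100 kN·m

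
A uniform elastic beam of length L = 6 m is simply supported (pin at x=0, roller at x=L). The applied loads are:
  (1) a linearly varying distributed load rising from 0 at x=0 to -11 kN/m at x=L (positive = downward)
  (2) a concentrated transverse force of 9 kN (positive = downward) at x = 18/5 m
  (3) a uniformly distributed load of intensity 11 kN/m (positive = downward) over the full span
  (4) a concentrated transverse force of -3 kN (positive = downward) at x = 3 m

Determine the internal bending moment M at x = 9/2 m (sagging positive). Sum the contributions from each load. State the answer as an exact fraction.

M(9/2) = 3411/160 kN·m

Load 1 — triangular load w₀=-11 kN/m (0→w₀ over full span):
  M_1 = w₀Lx/6 - w₀x³/(6L) = (-11)·6·(9/2)/6 - (-11)·(9/2)³/(6·6) = -693/32 kN·m
Load 2 — point force P=9 kN at a=18/5 m (b=L-a=12/5):
  M_2 = Pa(L-x)/L  [x>a] = 9·(18/5)·(6-(9/2))/6 = 81/10 kN·m
Load 3 — uniform load w=11 kN/m over full span:
  M_3 = wx(L-x)/2 = 11·(9/2)·(6-(9/2))/2 = 297/8 kN·m
Load 4 — point force P=-3 kN at a=3 m (b=L-a=3):
  M_4 = Pa(L-x)/L  [x>a] = (-3)·3·(6-(9/2))/6 = -9/4 kN·m
Superposition: M = Σ M_i = 3411/160 kN·m ≈ 21.318750 kN·m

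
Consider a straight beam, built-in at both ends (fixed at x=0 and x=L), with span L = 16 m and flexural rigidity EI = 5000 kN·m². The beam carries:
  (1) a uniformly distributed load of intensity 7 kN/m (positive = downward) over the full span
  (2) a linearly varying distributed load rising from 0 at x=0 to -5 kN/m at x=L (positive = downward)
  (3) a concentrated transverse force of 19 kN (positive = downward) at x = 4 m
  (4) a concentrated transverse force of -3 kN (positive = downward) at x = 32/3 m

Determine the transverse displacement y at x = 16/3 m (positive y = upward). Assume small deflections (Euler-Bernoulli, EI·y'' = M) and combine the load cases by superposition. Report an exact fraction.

Load 1 — uniform load w=7 kN/m over full span:
  y_1 = -wx²(L-x)²/(24EI) = -7·(16/3)²·(16-(16/3))²/(24·5000) = -28672/151875 m
Load 2 — triangular load w₀=-5 kN/m (0→w₀ over full span):
  y_2 = -w₀x²(L-x)²(x+2L)/(120LEI) = -(-5)·(16/3)²·(16-(16/3))²·((16/3)+2·16)/(120·16·5000) = 28672/455625 m
Load 3 — point force P=19 kN at a=4 m (b=L-a=12):
  y_3 = -Pa²(L-x)²(3bL-(3b+a)(L-x))/(6L³EI)  [x>a] = -19·4²·(16-(16/3))²·(3·12·16-(3·12+4)·(16-(16/3)))/(6·16³·5000) = -2128/50625 m
Load 4 — point force P=-3 kN at a=32/3 m (b=L-a=16/3):
  y_4 = -Pb²x²(3aL-(3a+b)x)/(6L³EI)  [x≤a] = -(-3)·(16/3)²·(16/3)²·(3·(32/3)·16-(3·(32/3)+(16/3))·(16/3))/(6·16³·5000) = 2816/455625 m
Superposition: y = Σ y_i = -4912/30375 m ≈ -0.161712 m

y(16/3) = -4912/30375 m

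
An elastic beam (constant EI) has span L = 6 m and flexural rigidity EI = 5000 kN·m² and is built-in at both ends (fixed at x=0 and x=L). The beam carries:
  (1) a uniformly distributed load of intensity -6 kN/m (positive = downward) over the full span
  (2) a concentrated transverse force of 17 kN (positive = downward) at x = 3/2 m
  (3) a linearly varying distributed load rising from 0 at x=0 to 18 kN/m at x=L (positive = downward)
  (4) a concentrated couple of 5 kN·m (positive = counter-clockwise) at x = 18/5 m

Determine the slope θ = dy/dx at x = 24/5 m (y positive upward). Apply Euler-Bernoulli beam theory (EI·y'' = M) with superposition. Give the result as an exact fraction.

θ(24/5) = 50949/25000000 rad

Load 1 — uniform load w=-6 kN/m over full span:
  θ_1 = -wx(L-x)(L-2x)/(12EI) = -(-6)·(24/5)·(6-(24/5))·(6-2·(24/5))/(12·5000) = -162/78125 rad
Load 2 — point force P=17 kN at a=3/2 m (b=L-a=9/2):
  θ_2 = Pa²(L-x)(2bL-(3b+a)(L-x))/(2L³EI)  [x>a] = 17·(3/2)²·(6-(24/5))·(2·(9/2)·6-(3·(9/2)+(3/2))·(6-(24/5)))/(2·6³·5000) = 153/200000 rad
Load 3 — triangular load w₀=18 kN/m (0→w₀ over full span):
  θ_3 = -w₀(2x(L-x)(L-2x)(x+2L)+x²(L-x)²)/(120LEI) = -18·(2·(24/5)·(6-(24/5))·(6-2·(24/5))·((24/5)+2·6)+(24/5)²·(6-(24/5))²)/(120·6·5000) = 1296/390625 rad
Load 4 — applied couple M₀=5 kN·m at a=18/5 m (b=L-a=12/5):
  θ_4 = (R_Ax²/2 - M_Ax - M₀(x-a))/EI  [x>a] with R_A=6/5, M_A=8/5 = ((6/5)·(24/5)²/2 - (8/5)·(24/5) - 5·((24/5)-(18/5)))/5000 = 9/312500 rad
Superposition: θ = Σ θ_i = 50949/25000000 rad ≈ 0.002038 rad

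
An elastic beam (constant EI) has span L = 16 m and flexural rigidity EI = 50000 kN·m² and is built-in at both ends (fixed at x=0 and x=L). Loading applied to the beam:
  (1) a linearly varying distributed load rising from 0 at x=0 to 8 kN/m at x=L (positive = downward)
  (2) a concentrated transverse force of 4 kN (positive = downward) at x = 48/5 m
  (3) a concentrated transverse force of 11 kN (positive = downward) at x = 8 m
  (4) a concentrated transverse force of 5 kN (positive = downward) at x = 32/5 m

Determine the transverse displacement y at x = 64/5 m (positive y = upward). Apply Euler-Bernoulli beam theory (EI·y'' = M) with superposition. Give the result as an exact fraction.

Load 1 — triangular load w₀=8 kN/m (0→w₀ over full span):
  y_1 = -w₀x²(L-x)²(x+2L)/(120LEI) = -8·(64/5)²·(16-(64/5))²·((64/5)+2·16)/(120·16·50000) = -917504/146484375 m
Load 2 — point force P=4 kN at a=48/5 m (b=L-a=32/5):
  y_2 = -Pa²(L-x)²(3bL-(3b+a)(L-x))/(6L³EI)  [x>a] = -4·(48/5)²·(16-(64/5))²·(3·(32/5)·16-(3·(32/5)+(48/5))·(16-(64/5)))/(6·16³·50000) = -32256/48828125 m
Load 3 — point force P=11 kN at a=8 m (b=L-a=8):
  y_3 = -Pa²(L-x)²(3bL-(3b+a)(L-x))/(6L³EI)  [x>a] = -11·8²·(16-(64/5))²·(3·8·16-(3·8+8)·(16-(64/5)))/(6·16³·50000) = -1936/1171875 m
Load 4 — point force P=5 kN at a=32/5 m (b=L-a=48/5):
  y_4 = -Pa²(L-x)²(3bL-(3b+a)(L-x))/(6L³EI)  [x>a] = -5·(32/5)²·(16-(64/5))²·(3·(48/5)·16-(3·(48/5)+(32/5))·(16-(64/5)))/(6·16³·50000) = -17408/29296875 m
Superposition: y = Σ y_i = -1343312/146484375 m ≈ -0.009170 m

y(64/5) = -1343312/146484375 m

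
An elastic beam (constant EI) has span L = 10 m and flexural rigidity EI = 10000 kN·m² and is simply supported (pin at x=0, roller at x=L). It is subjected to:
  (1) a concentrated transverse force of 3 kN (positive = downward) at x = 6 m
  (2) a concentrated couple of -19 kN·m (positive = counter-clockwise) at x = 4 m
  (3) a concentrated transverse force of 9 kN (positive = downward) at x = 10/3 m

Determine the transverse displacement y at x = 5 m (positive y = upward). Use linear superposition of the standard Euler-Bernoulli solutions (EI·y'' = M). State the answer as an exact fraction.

Load 1 — point force P=3 kN at a=6 m (b=L-a=4):
  y_1 = -Pbx(L²-b²-x²)/(6LEI)  [x≤a] = -3·4·5·(10²-4²-5²)/(6·10·10000) = -59/10000 m
Load 2 — applied couple M₀=-19 kN·m at a=4 m (b=L-a=6):
  y_2 = (M₀x³/(6L)-M₀(x-a)²/2+C₁x)/EI  [x>a] with C₁=M₀(3b²-L²)/(6L)=-38/15 = ((-19)·5³/(6·10)-(-19)·(5-4)²/2+(-38/15)·5)/10000 = -171/40000 m
Load 3 — point force P=9 kN at a=10/3 m (b=L-a=20/3):
  y_3 = -Pa(L-x)(2Lx-a²-x²)/(6LEI)  [x>a] = -9·(10/3)·(10-5)·(2·10·5-(10/3)²-5²)/(6·10·10000) = -23/1440 m
Superposition: y = Σ y_i = -9413/360000 m ≈ -0.026147 m

y(5) = -9413/360000 m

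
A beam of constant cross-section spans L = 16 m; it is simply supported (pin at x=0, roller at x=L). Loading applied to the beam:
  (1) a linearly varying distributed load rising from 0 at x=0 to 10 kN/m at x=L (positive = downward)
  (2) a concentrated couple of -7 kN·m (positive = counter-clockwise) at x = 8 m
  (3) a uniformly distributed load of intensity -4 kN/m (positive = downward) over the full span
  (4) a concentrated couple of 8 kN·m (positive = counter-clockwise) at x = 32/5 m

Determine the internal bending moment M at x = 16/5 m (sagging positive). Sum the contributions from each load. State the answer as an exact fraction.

M(16/5) = 1/5 kN·m

Load 1 — triangular load w₀=10 kN/m (0→w₀ over full span):
  M_1 = w₀Lx/6 - w₀x³/(6L) = 10·16·(16/5)/6 - 10·(16/5)³/(6·16) = 2048/25 kN·m
Load 2 — applied couple M₀=-7 kN·m at a=8 m (b=L-a=8):
  M_2 = M₀x/L  [x≤a] = (-7)·(16/5)/16 = -7/5 kN·m
Load 3 — uniform load w=-4 kN/m over full span:
  M_3 = wx(L-x)/2 = (-4)·(16/5)·(16-(16/5))/2 = -2048/25 kN·m
Load 4 — applied couple M₀=8 kN·m at a=32/5 m (b=L-a=48/5):
  M_4 = M₀x/L  [x≤a] = 8·(16/5)/16 = 8/5 kN·m
Superposition: M = Σ M_i = 1/5 kN·m ≈ 0.200000 kN·m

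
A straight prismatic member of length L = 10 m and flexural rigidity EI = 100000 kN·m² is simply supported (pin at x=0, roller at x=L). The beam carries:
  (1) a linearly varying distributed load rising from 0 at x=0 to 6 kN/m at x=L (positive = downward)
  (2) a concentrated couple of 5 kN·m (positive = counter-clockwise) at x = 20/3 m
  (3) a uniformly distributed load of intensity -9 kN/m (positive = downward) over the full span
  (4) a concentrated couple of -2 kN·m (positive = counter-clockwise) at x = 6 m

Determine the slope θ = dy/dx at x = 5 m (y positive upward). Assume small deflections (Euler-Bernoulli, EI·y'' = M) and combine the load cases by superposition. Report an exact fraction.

θ(5) = -2651/36000000 rad

Load 1 — triangular load w₀=6 kN/m (0→w₀ over full span):
  θ_1 = -w₀(7L⁴-30L²x²+15x⁴)/(360LEI) = -6·(7·10⁴-30·10²·5²+15·5⁴)/(360·10·100000) = -7/96000 rad
Load 2 — applied couple M₀=5 kN·m at a=20/3 m (b=L-a=10/3):
  θ_2 = (M₀x²/(2L)+C₁)/EI  [x≤a] with C₁=M₀(3b²-L²)/(6L)=-50/9 = (5·5²/(2·10)+(-50/9))/100000 = 1/144000 rad
Load 3 — uniform load w=-9 kN/m over full span:
  θ_3 = -w(L³-6Lx²+4x³)/(24EI) = -(-9)·(10³-6·10·5²+4·5³)/(24·100000) = 0 rad
Load 4 — applied couple M₀=-2 kN·m at a=6 m (b=L-a=4):
  θ_4 = (M₀x²/(2L)+C₁)/EI  [x≤a] with C₁=M₀(3b²-L²)/(6L)=26/15 = ((-2)·5²/(2·10)+(26/15))/100000 = -23/3000000 rad
Superposition: θ = Σ θ_i = -2651/36000000 rad ≈ -0.000074 rad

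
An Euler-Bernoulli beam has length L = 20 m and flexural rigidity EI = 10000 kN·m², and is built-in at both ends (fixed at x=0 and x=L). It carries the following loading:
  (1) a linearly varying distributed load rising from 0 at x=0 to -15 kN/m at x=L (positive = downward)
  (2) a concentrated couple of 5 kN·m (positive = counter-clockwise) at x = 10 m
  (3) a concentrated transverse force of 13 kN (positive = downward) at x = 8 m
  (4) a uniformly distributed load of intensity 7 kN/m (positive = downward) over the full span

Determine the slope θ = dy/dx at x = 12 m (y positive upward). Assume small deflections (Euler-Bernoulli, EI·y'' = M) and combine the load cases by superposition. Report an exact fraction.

θ(12) = 5453/625000 rad

Load 1 — triangular load w₀=-15 kN/m (0→w₀ over full span):
  θ_1 = -w₀(2x(L-x)(L-2x)(x+2L)+x²(L-x)²)/(120LEI) = -(-15)·(2·12·(20-12)·(20-2·12)·(12+2·20)+12²·(20-12)²)/(120·20·10000) = -12/625 rad
Load 2 — applied couple M₀=5 kN·m at a=10 m (b=L-a=10):
  θ_2 = (R_Ax²/2 - M_Ax - M₀(x-a))/EI  [x>a] with R_A=3/8, M_A=5/4 = ((3/8)·12²/2 - (5/4)·12 - 5·(12-10))/10000 = 1/5000 rad
Load 3 — point force P=13 kN at a=8 m (b=L-a=12):
  θ_3 = Pa²(L-x)(2bL-(3b+a)(L-x))/(2L³EI)  [x>a] = 13·8²·(20-12)·(2·12·20-(3·12+8)·(20-12))/(2·20³·10000) = 416/78125 rad
Load 4 — uniform load w=7 kN/m over full span:
  θ_4 = -wx(L-x)(L-2x)/(12EI) = -7·12·(20-12)·(20-2·12)/(12·10000) = 14/625 rad
Superposition: θ = Σ θ_i = 5453/625000 rad ≈ 0.008725 rad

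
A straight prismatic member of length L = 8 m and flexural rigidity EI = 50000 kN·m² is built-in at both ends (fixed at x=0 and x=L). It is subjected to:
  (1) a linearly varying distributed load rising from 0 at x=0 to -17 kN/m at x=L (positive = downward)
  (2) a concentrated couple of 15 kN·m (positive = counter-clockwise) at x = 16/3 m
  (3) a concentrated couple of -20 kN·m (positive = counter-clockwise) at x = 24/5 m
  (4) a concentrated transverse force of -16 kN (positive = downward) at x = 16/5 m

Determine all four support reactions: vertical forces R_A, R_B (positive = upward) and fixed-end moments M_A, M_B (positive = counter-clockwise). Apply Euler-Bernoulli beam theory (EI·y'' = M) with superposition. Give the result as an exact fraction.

Load 1 — triangular load w₀=-17 kN/m (0→w₀ over full span):
  R_A = 3w₀L/20 = 3·(-17)·8/20 = -102/5 kN
  M_A = w₀L²/30 = (-17)·8²/30 = -544/15 kN·m
  R_B = 7w₀L/20 = 7·(-17)·8/20 = -238/5 kN
  M_B = -w₀L²/20 = -(-17)·8²/20 = 272/5 kN·m
Load 2 — applied couple M₀=15 kN·m at a=16/3 m (b=L-a=8/3):
  R_A = 6M₀ab/L³ = 6·15·(16/3)·(8/3)/8³ = 5/2 kN
  M_A = M₀b(2a-b)/L² = 15·(8/3)·(2·(16/3)-(8/3))/8² = 5 kN·m
  R_B = -6M₀ab/L³ = -6·15·(16/3)·(8/3)/8³ = -5/2 kN
  M_B = M₀a(2b-a)/L² = 15·(16/3)·(2·(8/3)-(16/3))/8² = 0 kN·m
Load 3 — applied couple M₀=-20 kN·m at a=24/5 m (b=L-a=16/5):
  R_A = 6M₀ab/L³ = 6·(-20)·(24/5)·(16/5)/8³ = -18/5 kN
  M_A = M₀b(2a-b)/L² = (-20)·(16/5)·(2·(24/5)-(16/5))/8² = -32/5 kN·m
  R_B = -6M₀ab/L³ = -6·(-20)·(24/5)·(16/5)/8³ = 18/5 kN
  M_B = M₀a(2b-a)/L² = (-20)·(24/5)·(2·(16/5)-(24/5))/8² = -12/5 kN·m
Load 4 — point force P=-16 kN at a=16/5 m (b=L-a=24/5):
  R_A = Pb²(3a+b)/L³ = (-16)·(24/5)²·(3·(16/5)+(24/5))/8³ = -1296/125 kN
  M_A = Pab²/L² = (-16)·(16/5)·(24/5)²/8² = -2304/125 kN·m
  R_B = Pa²(a+3b)/L³ = (-16)·(16/5)²·((16/5)+3·(24/5))/8³ = -704/125 kN
  M_B = -Pa²b/L² = -(-16)·(16/5)²·(24/5)/8² = 1536/125 kN·m
Superposition: R_A = -7967/250 kN, M_A = -21037/375 kN·m, R_B = -13033/250 kN, M_B = 8036/125 kN·m

R_A = -7967/250 kN, M_A = -21037/375 kN·m, R_B = -13033/250 kN, M_B = 8036/125 kN·m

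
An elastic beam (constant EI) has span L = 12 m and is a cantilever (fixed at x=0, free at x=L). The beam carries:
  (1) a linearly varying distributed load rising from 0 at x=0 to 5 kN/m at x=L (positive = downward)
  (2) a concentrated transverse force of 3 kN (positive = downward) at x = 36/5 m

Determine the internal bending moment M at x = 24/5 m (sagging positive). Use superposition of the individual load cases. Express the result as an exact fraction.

Load 1 — triangular load w₀=5 kN/m (0→w₀ over full span):
  M_1 = w₀Lx/2 - w₀L²/3 - w₀x³/(6L) = 5·12·(24/5)/2 - 5·12²/3 - 5·(24/5)³/(6·12) = -2592/25 kN·m
Load 2 — point force P=3 kN at a=36/5 m (b=L-a=24/5):
  M_2 = -P(a-x)  [x≤a] = -3·((36/5)-(24/5)) = -36/5 kN·m
Superposition: M = Σ M_i = -2772/25 kN·m ≈ -110.880000 kN·m

M(24/5) = -2772/25 kN·m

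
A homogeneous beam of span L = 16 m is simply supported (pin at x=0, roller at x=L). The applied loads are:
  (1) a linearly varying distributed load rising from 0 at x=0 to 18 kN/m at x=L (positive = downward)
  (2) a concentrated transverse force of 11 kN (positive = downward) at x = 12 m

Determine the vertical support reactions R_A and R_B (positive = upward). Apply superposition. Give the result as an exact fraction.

Load 1 — triangular load w₀=18 kN/m (0→w₀ over full span):
  R_A = w₀L/6 = 18·16/6 = 48 kN
  R_B = w₀L/3 = 18·16/3 = 96 kN
Load 2 — point force P=11 kN at a=12 m (b=L-a=4):
  R_A = Pb/L = 11·4/16 = 11/4 kN
  R_B = Pa/L = 11·12/16 = 33/4 kN
Superposition: R_A = 203/4 kN, R_B = 417/4 kN

R_A = 203/4 kN, R_B = 417/4 kN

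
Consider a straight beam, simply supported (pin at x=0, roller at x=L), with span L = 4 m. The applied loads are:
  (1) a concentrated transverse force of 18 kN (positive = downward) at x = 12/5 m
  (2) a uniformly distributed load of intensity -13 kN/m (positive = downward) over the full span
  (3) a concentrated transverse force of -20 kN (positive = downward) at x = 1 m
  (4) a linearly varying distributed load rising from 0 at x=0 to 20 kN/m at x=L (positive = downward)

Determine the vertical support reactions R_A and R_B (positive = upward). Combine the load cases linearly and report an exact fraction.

Load 1 — point force P=18 kN at a=12/5 m (b=L-a=8/5):
  R_A = Pb/L = 18·(8/5)/4 = 36/5 kN
  R_B = Pa/L = 18·(12/5)/4 = 54/5 kN
Load 2 — uniform load w=-13 kN/m over full span:
  R_A = wL/2 = (-13)·4/2 = -26 kN
  R_B = wL/2 = (-13)·4/2 = -26 kN
Load 3 — point force P=-20 kN at a=1 m (b=L-a=3):
  R_A = Pb/L = (-20)·3/4 = -15 kN
  R_B = Pa/L = (-20)·1/4 = -5 kN
Load 4 — triangular load w₀=20 kN/m (0→w₀ over full span):
  R_A = w₀L/6 = 20·4/6 = 40/3 kN
  R_B = w₀L/3 = 20·4/3 = 80/3 kN
Superposition: R_A = -307/15 kN, R_B = 97/15 kN

R_A = -307/15 kN, R_B = 97/15 kN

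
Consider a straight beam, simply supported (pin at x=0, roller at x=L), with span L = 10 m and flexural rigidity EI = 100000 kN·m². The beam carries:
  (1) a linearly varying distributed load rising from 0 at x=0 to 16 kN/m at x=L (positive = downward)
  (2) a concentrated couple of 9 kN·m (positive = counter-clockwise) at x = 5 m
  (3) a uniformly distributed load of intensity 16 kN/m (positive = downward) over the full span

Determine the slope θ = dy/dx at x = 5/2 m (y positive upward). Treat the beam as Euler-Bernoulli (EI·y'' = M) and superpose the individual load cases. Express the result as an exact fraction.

Load 1 — triangular load w₀=16 kN/m (0→w₀ over full span):
  θ_1 = -w₀(7L⁴-30L²x²+15x⁴)/(360LEI) = -16·(7·10⁴-30·10²·(5/2)²+15·(5/2)⁴)/(360·10·100000) = -1327/576000 rad
Load 2 — applied couple M₀=9 kN·m at a=5 m (b=L-a=5):
  θ_2 = (M₀x²/(2L)+C₁)/EI  [x≤a] with C₁=M₀(3b²-L²)/(6L)=-15/4 = (9·(5/2)²/(2·10)+(-15/4))/100000 = -3/320000 rad
Load 3 — uniform load w=16 kN/m over full span:
  θ_3 = -w(L³-6Lx²+4x³)/(24EI) = -16·(10³-6·10·(5/2)²+4·(5/2)³)/(24·100000) = -11/2400 rad
Superposition: θ = Σ θ_i = -9931/1440000 rad ≈ -0.006897 rad

θ(5/2) = -9931/1440000 rad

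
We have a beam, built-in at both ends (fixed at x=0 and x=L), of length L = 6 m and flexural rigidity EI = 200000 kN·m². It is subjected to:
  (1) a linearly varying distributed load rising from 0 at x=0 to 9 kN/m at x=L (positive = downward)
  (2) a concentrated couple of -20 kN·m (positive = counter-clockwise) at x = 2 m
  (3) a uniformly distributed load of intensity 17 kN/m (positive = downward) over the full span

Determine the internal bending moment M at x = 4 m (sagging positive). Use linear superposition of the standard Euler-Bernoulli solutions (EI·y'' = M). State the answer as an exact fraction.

M(4) = 1117/45 kN·m

Load 1 — triangular load w₀=9 kN/m (0→w₀ over full span):
  M_1 = 3w₀Lx/20 - w₀L²/30 - w₀x³/(6L) = 3·9·6·4/20 - 9·6²/30 - 9·4³/(6·6) = 28/5 kN·m
Load 2 — applied couple M₀=-20 kN·m at a=2 m (b=L-a=4):
  M_2 = R_Ax - M_A - M₀  [x>a] with R_A=-40/9, M_A=0 = (-40/9)·4 - 0 - (-20) = 20/9 kN·m
Load 3 — uniform load w=17 kN/m over full span:
  M_3 = wLx/2 - wL²/12 - wx²/2 = 17·6·4/2 - 17·6²/12 - 17·4²/2 = 17 kN·m
Superposition: M = Σ M_i = 1117/45 kN·m ≈ 24.822222 kN·m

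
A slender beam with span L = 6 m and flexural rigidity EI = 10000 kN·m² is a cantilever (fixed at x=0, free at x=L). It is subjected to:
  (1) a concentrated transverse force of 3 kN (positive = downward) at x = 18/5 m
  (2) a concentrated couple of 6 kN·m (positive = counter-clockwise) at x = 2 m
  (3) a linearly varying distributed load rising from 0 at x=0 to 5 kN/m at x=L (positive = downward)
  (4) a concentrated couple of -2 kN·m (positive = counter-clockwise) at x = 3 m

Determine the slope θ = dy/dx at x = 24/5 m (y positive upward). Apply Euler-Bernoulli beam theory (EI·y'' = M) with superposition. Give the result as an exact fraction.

Load 1 — point force P=3 kN at a=18/5 m (b=L-a=12/5):
  θ_1 = -Pa²/(2EI)  [x>a] = -3·(18/5)²/(2·10000) = -243/125000 rad
Load 2 — applied couple M₀=6 kN·m at a=2 m (b=L-a=4):
  θ_2 = M₀a/EI  [x>a] = 6·2/10000 = 3/2500 rad
Load 3 — triangular load w₀=5 kN/m (0→w₀ over full span):
  θ_3 = (w₀Lx²/4-w₀L²x/3-w₀x⁴/(24L))/EI = (5·6·(24/5)²/4-5·6²·(24/5)/3-5·(24/5)⁴/(24·6))/10000 = -1044/78125 rad
Load 4 — applied couple M₀=-2 kN·m at a=3 m (b=L-a=3):
  θ_4 = M₀a/EI  [x>a] = (-2)·3/10000 = -3/5000 rad
Superposition: θ = Σ θ_i = -1149/78125 rad ≈ -0.014707 rad

θ(24/5) = -1149/78125 rad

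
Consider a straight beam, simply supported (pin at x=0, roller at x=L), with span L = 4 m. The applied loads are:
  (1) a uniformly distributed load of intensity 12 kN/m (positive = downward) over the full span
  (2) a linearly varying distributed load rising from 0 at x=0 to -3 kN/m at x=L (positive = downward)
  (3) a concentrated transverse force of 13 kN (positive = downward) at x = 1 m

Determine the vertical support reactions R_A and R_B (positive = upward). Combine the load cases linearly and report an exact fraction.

R_A = 127/4 kN, R_B = 93/4 kN

Load 1 — uniform load w=12 kN/m over full span:
  R_A = wL/2 = 12·4/2 = 24 kN
  R_B = wL/2 = 12·4/2 = 24 kN
Load 2 — triangular load w₀=-3 kN/m (0→w₀ over full span):
  R_A = w₀L/6 = (-3)·4/6 = -2 kN
  R_B = w₀L/3 = (-3)·4/3 = -4 kN
Load 3 — point force P=13 kN at a=1 m (b=L-a=3):
  R_A = Pb/L = 13·3/4 = 39/4 kN
  R_B = Pa/L = 13·1/4 = 13/4 kN
Superposition: R_A = 127/4 kN, R_B = 93/4 kN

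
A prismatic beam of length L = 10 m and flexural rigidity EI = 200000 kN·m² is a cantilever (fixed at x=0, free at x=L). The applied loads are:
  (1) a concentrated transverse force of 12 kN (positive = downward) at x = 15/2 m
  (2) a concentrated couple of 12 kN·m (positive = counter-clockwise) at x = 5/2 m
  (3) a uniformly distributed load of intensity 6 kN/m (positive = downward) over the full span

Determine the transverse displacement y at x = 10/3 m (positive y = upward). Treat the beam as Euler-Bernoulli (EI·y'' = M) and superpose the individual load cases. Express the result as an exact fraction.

y(10/3) = -2191/259200 m

Load 1 — point force P=12 kN at a=15/2 m (b=L-a=5/2):
  y_1 = -Px²(3a-x)/(6EI)  [x≤a] = -12·(10/3)²·(3·(15/2)-(10/3))/(6·200000) = -23/10800 m
Load 2 — applied couple M₀=12 kN·m at a=5/2 m (b=L-a=15/2):
  y_2 = M₀a(2x-a)/(2EI)  [x>a] = 12·(5/2)·(2·(10/3)-(5/2))/(2·200000) = 1/3200 m
Load 3 — uniform load w=6 kN/m over full span:
  y_3 = -wx²(x²-4Lx+6L²)/(24EI) = -6·(10/3)²·((10/3)²-4·10·(10/3)+6·10²)/(24·200000) = -43/6480 m
Superposition: y = Σ y_i = -2191/259200 m ≈ -0.008453 m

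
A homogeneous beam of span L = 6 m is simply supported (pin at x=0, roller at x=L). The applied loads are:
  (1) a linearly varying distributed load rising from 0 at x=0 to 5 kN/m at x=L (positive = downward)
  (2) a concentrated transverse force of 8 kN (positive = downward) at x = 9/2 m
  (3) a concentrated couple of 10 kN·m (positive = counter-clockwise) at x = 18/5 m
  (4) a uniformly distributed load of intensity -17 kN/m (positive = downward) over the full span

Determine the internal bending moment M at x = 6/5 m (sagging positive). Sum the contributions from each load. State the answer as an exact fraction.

M(6/5) = -194/5 kN·m

Load 1 — triangular load w₀=5 kN/m (0→w₀ over full span):
  M_1 = w₀Lx/6 - w₀x³/(6L) = 5·6·(6/5)/6 - 5·(6/5)³/(6·6) = 144/25 kN·m
Load 2 — point force P=8 kN at a=9/2 m (b=L-a=3/2):
  M_2 = Pbx/L  [x≤a] = 8·(3/2)·(6/5)/6 = 12/5 kN·m
Load 3 — applied couple M₀=10 kN·m at a=18/5 m (b=L-a=12/5):
  M_3 = M₀x/L  [x≤a] = 10·(6/5)/6 = 2 kN·m
Load 4 — uniform load w=-17 kN/m over full span:
  M_4 = wx(L-x)/2 = (-17)·(6/5)·(6-(6/5))/2 = -1224/25 kN·m
Superposition: M = Σ M_i = -194/5 kN·m ≈ -38.800000 kN·m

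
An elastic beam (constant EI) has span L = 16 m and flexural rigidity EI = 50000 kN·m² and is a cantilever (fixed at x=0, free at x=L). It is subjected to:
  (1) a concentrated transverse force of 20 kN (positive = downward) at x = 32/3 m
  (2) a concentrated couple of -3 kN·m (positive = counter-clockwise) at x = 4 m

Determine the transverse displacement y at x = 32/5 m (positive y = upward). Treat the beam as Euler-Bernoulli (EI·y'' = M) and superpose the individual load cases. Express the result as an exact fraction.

Load 1 — point force P=20 kN at a=32/3 m (b=L-a=16/3):
  y_1 = -Px²(3a-x)/(6EI)  [x≤a] = -20·(32/5)²·(3·(32/3)-(32/5))/(6·50000) = -16384/234375 m
Load 2 — applied couple M₀=-3 kN·m at a=4 m (b=L-a=12):
  y_2 = M₀a(2x-a)/(2EI)  [x>a] = (-3)·4·(2·(32/5)-4)/(2·50000) = -33/31250 m
Superposition: y = Σ y_i = -33263/468750 m ≈ -0.070961 m

y(32/5) = -33263/468750 m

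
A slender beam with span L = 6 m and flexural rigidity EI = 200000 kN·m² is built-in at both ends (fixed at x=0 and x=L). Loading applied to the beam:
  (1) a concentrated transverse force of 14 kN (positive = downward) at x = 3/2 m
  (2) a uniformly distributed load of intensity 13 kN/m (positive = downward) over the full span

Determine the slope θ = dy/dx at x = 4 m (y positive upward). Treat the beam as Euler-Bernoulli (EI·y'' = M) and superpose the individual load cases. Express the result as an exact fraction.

Load 1 — point force P=14 kN at a=3/2 m (b=L-a=9/2):
  θ_1 = Pa²(L-x)(2bL-(3b+a)(L-x))/(2L³EI)  [x>a] = 14·(3/2)²·(6-4)·(2·(9/2)·6-(3·(9/2)+(3/2))·(6-4))/(2·6³·200000) = 7/400000 rad
Load 2 — uniform load w=13 kN/m over full span:
  θ_2 = -wx(L-x)(L-2x)/(12EI) = -13·4·(6-4)·(6-2·4)/(12·200000) = 13/150000 rad
Superposition: θ = Σ θ_i = 1/9600 rad ≈ 0.000104 rad

θ(4) = 1/9600 rad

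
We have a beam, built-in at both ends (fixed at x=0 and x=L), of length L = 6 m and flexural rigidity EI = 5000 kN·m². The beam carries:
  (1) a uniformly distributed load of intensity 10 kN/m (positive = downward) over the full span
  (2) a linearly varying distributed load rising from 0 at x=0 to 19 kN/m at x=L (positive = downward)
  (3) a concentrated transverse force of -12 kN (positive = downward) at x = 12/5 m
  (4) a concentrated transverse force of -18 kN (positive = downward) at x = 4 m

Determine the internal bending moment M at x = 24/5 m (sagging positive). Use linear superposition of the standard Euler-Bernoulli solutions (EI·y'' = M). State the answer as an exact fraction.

M(24/5) = 972/625 kN·m

Load 1 — uniform load w=10 kN/m over full span:
  M_1 = wLx/2 - wL²/12 - wx²/2 = 10·6·(24/5)/2 - 10·6²/12 - 10·(24/5)²/2 = -6/5 kN·m
Load 2 — triangular load w₀=19 kN/m (0→w₀ over full span):
  M_2 = 3w₀Lx/20 - w₀L²/30 - w₀x³/(6L) = 3·19·6·(24/5)/20 - 19·6²/30 - 19·(24/5)³/(6·6) = 114/125 kN·m
Load 3 — point force P=-12 kN at a=12/5 m (b=L-a=18/5):
  M_3 = Pa²(a+3b)(L-x)/L³ - Pa²b/L²  [x>a] = (-12)·(12/5)²·((12/5)+3·(18/5))·(6-(24/5))/6³ - (-12)·(12/5)²·(18/5)/6² = 1152/625 kN·m
Load 4 — point force P=-18 kN at a=4 m (b=L-a=2):
  M_4 = Pa²(a+3b)(L-x)/L³ - Pa²b/L²  [x>a] = (-18)·4²·(4+3·2)·(6-(24/5))/6³ - (-18)·4²·2/6² = 0 kN·m
Superposition: M = Σ M_i = 972/625 kN·m ≈ 1.555200 kN·m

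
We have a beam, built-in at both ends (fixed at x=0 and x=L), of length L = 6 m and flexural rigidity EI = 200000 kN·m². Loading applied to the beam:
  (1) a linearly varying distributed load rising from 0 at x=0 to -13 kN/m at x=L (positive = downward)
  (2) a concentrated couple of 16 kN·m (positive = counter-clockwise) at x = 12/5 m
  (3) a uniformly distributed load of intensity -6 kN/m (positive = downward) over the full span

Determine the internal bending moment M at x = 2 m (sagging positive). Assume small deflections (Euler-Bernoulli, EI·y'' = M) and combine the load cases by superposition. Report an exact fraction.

M(2) = -1159/225 kN·m

Load 1 — triangular load w₀=-13 kN/m (0→w₀ over full span):
  M_1 = 3w₀Lx/20 - w₀L²/30 - w₀x³/(6L) = 3·(-13)·6·2/20 - (-13)·6²/30 - (-13)·2³/(6·6) = -221/45 kN·m
Load 2 — applied couple M₀=16 kN·m at a=12/5 m (b=L-a=18/5):
  M_2 = R_Ax - M_A  [x≤a] with R_A=96/25, M_A=48/25 = (96/25)·2 - (48/25) = 144/25 kN·m
Load 3 — uniform load w=-6 kN/m over full span:
  M_3 = wLx/2 - wL²/12 - wx²/2 = (-6)·6·2/2 - (-6)·6²/12 - (-6)·2²/2 = -6 kN·m
Superposition: M = Σ M_i = -1159/225 kN·m ≈ -5.151111 kN·m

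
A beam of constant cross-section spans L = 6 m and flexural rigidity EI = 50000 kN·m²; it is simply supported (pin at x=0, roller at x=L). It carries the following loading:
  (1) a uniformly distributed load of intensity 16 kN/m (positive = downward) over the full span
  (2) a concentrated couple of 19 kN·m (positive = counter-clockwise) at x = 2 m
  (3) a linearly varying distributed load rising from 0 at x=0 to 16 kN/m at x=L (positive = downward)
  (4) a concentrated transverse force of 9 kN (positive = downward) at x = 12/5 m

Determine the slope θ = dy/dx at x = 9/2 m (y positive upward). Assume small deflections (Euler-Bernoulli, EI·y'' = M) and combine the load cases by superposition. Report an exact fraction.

Load 1 — uniform load w=16 kN/m over full span:
  θ_1 = -w(L³-6Lx²+4x³)/(24EI) = -16·(6³-6·6·(9/2)²+4·(9/2)³)/(24·50000) = 99/50000 rad
Load 2 — applied couple M₀=19 kN·m at a=2 m (b=L-a=4):
  θ_2 = (M₀x²/(2L)-M₀(x-a)+C₁)/EI  [x>a] with C₁=M₀(3b²-L²)/(6L)=19/3 = (19·(9/2)²/(2·6)-19·((9/2)-2)+(19/3))/50000 = -437/2400000 rad
Load 3 — triangular load w₀=16 kN/m (0→w₀ over full span):
  θ_3 = -w₀(7L⁴-30L²x²+15x⁴)/(360LEI) = -16·(7·6⁴-30·6²·(9/2)²+15·(9/2)⁴)/(360·6·50000) = 3939/4000000 rad
Load 4 — point force P=9 kN at a=12/5 m (b=L-a=18/5):
  θ_4 = -Pa(2L²-6Lx+3x²+a²)/(6LEI)  [x>a] = -9·(12/5)·(2·6²-6·6·(9/2)+3·(9/2)²+(12/5)²)/(6·6·50000) = 7047/25000000 rad
Superposition: θ = Σ θ_i = 229841/75000000 rad ≈ 0.003065 rad

θ(9/2) = 229841/75000000 rad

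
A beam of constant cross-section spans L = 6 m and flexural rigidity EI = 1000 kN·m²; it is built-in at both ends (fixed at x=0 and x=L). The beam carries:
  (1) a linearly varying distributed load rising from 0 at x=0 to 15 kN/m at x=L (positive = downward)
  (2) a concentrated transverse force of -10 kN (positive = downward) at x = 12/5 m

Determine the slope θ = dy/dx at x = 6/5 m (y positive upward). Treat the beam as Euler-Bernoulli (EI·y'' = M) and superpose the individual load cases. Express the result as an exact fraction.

Load 1 — triangular load w₀=15 kN/m (0→w₀ over full span):
  θ_1 = -w₀(2x(L-x)(L-2x)(x+2L)+x²(L-x)²)/(120LEI) = -15·(2·(6/5)·(6-(6/5))·(6-2·(6/5))·((6/5)+2·6)+(6/5)²·(6-(6/5))²)/(120·6·1000) = -189/15625 rad
Load 2 — point force P=-10 kN at a=12/5 m (b=L-a=18/5):
  θ_2 = -Pb²x(2aL-(3a+b)x)/(2L³EI)  [x≤a] = -(-10)·(18/5)²·(6/5)·(2·(12/5)·6-(3·(12/5)+(18/5))·(6/5))/(2·6³·1000) = 891/156250 rad
Superposition: θ = Σ θ_i = -999/156250 rad ≈ -0.006394 rad

θ(6/5) = -999/156250 rad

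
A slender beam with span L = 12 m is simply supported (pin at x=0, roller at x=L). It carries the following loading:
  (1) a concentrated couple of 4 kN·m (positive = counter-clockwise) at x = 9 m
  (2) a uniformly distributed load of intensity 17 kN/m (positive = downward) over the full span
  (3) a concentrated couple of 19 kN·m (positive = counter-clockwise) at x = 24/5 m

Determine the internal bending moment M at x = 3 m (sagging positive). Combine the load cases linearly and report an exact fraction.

Load 1 — applied couple M₀=4 kN·m at a=9 m (b=L-a=3):
  M_1 = M₀x/L  [x≤a] = 4·3/12 = 1 kN·m
Load 2 — uniform load w=17 kN/m over full span:
  M_2 = wx(L-x)/2 = 17·3·(12-3)/2 = 459/2 kN·m
Load 3 — applied couple M₀=19 kN·m at a=24/5 m (b=L-a=36/5):
  M_3 = M₀x/L  [x≤a] = 19·3/12 = 19/4 kN·m
Superposition: M = Σ M_i = 941/4 kN·m ≈ 235.250000 kN·m

M(3) = 941/4 kN·m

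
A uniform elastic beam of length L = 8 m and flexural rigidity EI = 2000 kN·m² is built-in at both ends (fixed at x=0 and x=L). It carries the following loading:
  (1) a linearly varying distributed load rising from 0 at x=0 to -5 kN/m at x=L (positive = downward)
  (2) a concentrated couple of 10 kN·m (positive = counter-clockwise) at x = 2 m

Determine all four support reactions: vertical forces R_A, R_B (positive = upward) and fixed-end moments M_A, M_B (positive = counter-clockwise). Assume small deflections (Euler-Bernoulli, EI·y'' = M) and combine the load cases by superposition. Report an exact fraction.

Load 1 — triangular load w₀=-5 kN/m (0→w₀ over full span):
  R_A = 3w₀L/20 = 3·(-5)·8/20 = -6 kN
  M_A = w₀L²/30 = (-5)·8²/30 = -32/3 kN·m
  R_B = 7w₀L/20 = 7·(-5)·8/20 = -14 kN
  M_B = -w₀L²/20 = -(-5)·8²/20 = 16 kN·m
Load 2 — applied couple M₀=10 kN·m at a=2 m (b=L-a=6):
  R_A = 6M₀ab/L³ = 6·10·2·6/8³ = 45/32 kN
  M_A = M₀b(2a-b)/L² = 10·6·(2·2-6)/8² = -15/8 kN·m
  R_B = -6M₀ab/L³ = -6·10·2·6/8³ = -45/32 kN
  M_B = M₀a(2b-a)/L² = 10·2·(2·6-2)/8² = 25/8 kN·m
Superposition: R_A = -147/32 kN, M_A = -301/24 kN·m, R_B = -493/32 kN, M_B = 153/8 kN·m

R_A = -147/32 kN, M_A = -301/24 kN·m, R_B = -493/32 kN, M_B = 153/8 kN·m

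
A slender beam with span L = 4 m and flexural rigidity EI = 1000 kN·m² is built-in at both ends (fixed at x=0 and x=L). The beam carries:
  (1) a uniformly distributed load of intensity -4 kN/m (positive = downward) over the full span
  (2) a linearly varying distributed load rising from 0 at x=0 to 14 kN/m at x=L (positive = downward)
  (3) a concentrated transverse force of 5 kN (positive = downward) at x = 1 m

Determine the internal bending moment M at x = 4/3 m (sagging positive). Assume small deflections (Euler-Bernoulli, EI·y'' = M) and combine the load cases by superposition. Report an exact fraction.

M(4/3) = 11137/6480 kN·m

Load 1 — uniform load w=-4 kN/m over full span:
  M_1 = wLx/2 - wL²/12 - wx²/2 = (-4)·4·(4/3)/2 - (-4)·4²/12 - (-4)·(4/3)²/2 = -16/9 kN·m
Load 2 — triangular load w₀=14 kN/m (0→w₀ over full span):
  M_2 = 3w₀Lx/20 - w₀L²/30 - w₀x³/(6L) = 3·14·4·(4/3)/20 - 14·4²/30 - 14·(4/3)³/(6·4) = 952/405 kN·m
Load 3 — point force P=5 kN at a=1 m (b=L-a=3):
  M_3 = Pa²(a+3b)(L-x)/L³ - Pa²b/L²  [x>a] = 5·1²·(1+3·3)·(4-(4/3))/4³ - 5·1²·3/4² = 55/48 kN·m
Superposition: M = Σ M_i = 11137/6480 kN·m ≈ 1.718673 kN·m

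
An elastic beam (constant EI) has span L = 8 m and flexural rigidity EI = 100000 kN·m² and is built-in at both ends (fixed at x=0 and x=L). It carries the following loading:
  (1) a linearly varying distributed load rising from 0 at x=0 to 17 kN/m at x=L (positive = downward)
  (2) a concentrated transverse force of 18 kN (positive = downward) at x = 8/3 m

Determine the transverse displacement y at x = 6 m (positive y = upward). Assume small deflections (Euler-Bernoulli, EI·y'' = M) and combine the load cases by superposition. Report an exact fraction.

y(6) = -6409/9000000 m

Load 1 — triangular load w₀=17 kN/m (0→w₀ over full span):
  y_1 = -w₀x²(L-x)²(x+2L)/(120LEI) = -17·6²·(8-6)²·(6+2·8)/(120·8·100000) = -561/1000000 m
Load 2 — point force P=18 kN at a=8/3 m (b=L-a=16/3):
  y_2 = -Pa²(L-x)²(3bL-(3b+a)(L-x))/(6L³EI)  [x>a] = -18·(8/3)²·(8-6)²·(3·(16/3)·8-(3·(16/3)+(8/3))·(8-6))/(6·8³·100000) = -17/112500 m
Superposition: y = Σ y_i = -6409/9000000 m ≈ -0.000712 m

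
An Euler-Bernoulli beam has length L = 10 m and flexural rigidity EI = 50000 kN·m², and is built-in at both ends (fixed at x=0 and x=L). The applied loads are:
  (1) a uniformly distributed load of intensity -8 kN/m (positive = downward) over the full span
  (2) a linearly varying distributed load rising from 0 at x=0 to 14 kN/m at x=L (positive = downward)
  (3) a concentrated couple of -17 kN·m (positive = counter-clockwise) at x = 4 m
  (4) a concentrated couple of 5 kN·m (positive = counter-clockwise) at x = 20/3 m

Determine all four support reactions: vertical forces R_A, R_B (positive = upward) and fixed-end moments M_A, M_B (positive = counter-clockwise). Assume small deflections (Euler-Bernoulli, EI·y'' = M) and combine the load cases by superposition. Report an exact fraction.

R_A = -7793/375 kN, M_A = -1528/75 kN·m, R_B = 4043/375 kN, M_B = -658/75 kN·m

Load 1 — uniform load w=-8 kN/m over full span:
  R_A = wL/2 = (-8)·10/2 = -40 kN
  M_A = wL²/12 = (-8)·10²/12 = -200/3 kN·m
  R_B = wL/2 = (-8)·10/2 = -40 kN
  M_B = -wL²/12 = -(-8)·10²/12 = 200/3 kN·m
Load 2 — triangular load w₀=14 kN/m (0→w₀ over full span):
  R_A = 3w₀L/20 = 3·14·10/20 = 21 kN
  M_A = w₀L²/30 = 14·10²/30 = 140/3 kN·m
  R_B = 7w₀L/20 = 7·14·10/20 = 49 kN
  M_B = -w₀L²/20 = -14·10²/20 = -70 kN·m
Load 3 — applied couple M₀=-17 kN·m at a=4 m (b=L-a=6):
  R_A = 6M₀ab/L³ = 6·(-17)·4·6/10³ = -306/125 kN
  M_A = M₀b(2a-b)/L² = (-17)·6·(2·4-6)/10² = -51/25 kN·m
  R_B = -6M₀ab/L³ = -6·(-17)·4·6/10³ = 306/125 kN
  M_B = M₀a(2b-a)/L² = (-17)·4·(2·6-4)/10² = -136/25 kN·m
Load 4 — applied couple M₀=5 kN·m at a=20/3 m (b=L-a=10/3):
  R_A = 6M₀ab/L³ = 6·5·(20/3)·(10/3)/10³ = 2/3 kN
  M_A = M₀b(2a-b)/L² = 5·(10/3)·(2·(20/3)-(10/3))/10² = 5/3 kN·m
  R_B = -6M₀ab/L³ = -6·5·(20/3)·(10/3)/10³ = -2/3 kN
  M_B = M₀a(2b-a)/L² = 5·(20/3)·(2·(10/3)-(20/3))/10² = 0 kN·m
Superposition: R_A = -7793/375 kN, M_A = -1528/75 kN·m, R_B = 4043/375 kN, M_B = -658/75 kN·m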